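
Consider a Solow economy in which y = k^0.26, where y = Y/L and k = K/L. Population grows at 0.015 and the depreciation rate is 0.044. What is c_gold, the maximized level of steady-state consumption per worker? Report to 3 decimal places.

The effective depreciation rate is n + δ = 0.015 + 0.044 = 0.059.
Setting f'(k) = n+δ gives 0.26·k^(0.26−1) = 0.059, hence k_gold = (0.26/0.059)^(1/0.74) ≈ 7.4205.
y_gold = 7.4205^0.26 ≈ 1.6839.
c_gold = y_gold − (n+δ)·k_gold = 1.6839 − 0.059·7.4205 ≈ 1.2461.

c_gold ≈ 1.246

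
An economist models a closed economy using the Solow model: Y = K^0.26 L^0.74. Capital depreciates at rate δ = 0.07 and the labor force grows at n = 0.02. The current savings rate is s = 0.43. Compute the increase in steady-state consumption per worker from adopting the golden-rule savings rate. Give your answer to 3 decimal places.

Δc ≈ 0.087

Break-even investment rate: n + δ = 0.02 + 0.07 = 0.09.
Current steady state (s = 0.43): k* = (0.43/0.09)^(1/0.74) ≈ 8.2770, y* = 8.2770^0.26 ≈ 1.7324, c* = (1−0.43)·1.7324 ≈ 0.9875.
At the golden rule the marginal product of capital equals n+δ: 0.26·k^(0.26−1) = 0.09. Solving, k_gold = (0.26/0.09)^(1/0.74) ≈ 4.1938.
y_gold = 4.1938^0.26 ≈ 1.4517, c_gold = y_gold − 0.09·k_gold ≈ 1.0743.
Gain: Δc = 1.0743 − 0.9875 ≈ 0.0868.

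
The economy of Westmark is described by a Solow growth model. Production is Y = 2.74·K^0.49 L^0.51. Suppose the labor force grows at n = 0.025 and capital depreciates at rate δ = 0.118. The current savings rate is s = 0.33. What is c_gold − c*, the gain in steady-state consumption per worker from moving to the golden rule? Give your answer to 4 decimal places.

Capital per worker breaks even when investment replaces (n + δ)·k; here n + δ = 0.143.
Current steady state (s = 0.33): k* = (0.33·2.74/0.143)^(1/0.51) ≈ 37.1919, y* = 2.74·37.1919^0.49 ≈ 16.1165, c* = (1−0.33)·16.1165 ≈ 10.7980.
Setting f'(k) = n+δ gives 0.49·2.74·k^(0.49−1) = 0.143, hence k_gold = (0.49·2.74/0.143)^(1/0.51) ≈ 80.7383.
y_gold = 2.74·80.7383^0.49 ≈ 23.5624, c_gold = y_gold − 0.143·k_gold ≈ 12.0168.
Gain: Δc = 12.0168 − 10.7980 ≈ 1.2188.

Δc ≈ 1.2188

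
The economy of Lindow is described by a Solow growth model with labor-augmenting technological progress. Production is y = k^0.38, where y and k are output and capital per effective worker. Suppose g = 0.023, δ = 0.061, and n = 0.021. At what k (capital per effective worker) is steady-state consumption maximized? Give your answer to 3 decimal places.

k_gold ≈ 7.961

The effective depreciation rate is n + g + δ = 0.021 + 0.023 + 0.061 = 0.105.
Golden rule sets MPK = n+g+δ: 0.38·k^(0.38−1) = 0.105, so k_gold = (0.38/0.105)^(1/0.62) ≈ 7.9608.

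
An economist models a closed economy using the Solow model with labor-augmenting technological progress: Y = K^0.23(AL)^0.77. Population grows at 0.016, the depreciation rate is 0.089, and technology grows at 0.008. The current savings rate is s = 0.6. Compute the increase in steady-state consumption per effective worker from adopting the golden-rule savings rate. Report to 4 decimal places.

Δc ≈ 0.2935

n + g + δ = 0.016 + 0.008 + 0.089 = 0.113.
Current steady state (s = 0.6): k* = (0.6/0.113)^(1/0.77) ≈ 8.7428, y* = 8.7428^0.23 ≈ 1.6466, c* = (1−0.6)·1.6466 ≈ 0.6586.
Setting f'(k) = n+g+δ gives 0.23·k^(0.23−1) = 0.113, hence k_gold = (0.23/0.113)^(1/0.77) ≈ 2.5168.
y_gold = 2.5168^0.23 ≈ 1.2365, c_gold = y_gold − 0.113·k_gold ≈ 0.9521.
Gain: Δc = 0.9521 − 0.6586 ≈ 0.2935.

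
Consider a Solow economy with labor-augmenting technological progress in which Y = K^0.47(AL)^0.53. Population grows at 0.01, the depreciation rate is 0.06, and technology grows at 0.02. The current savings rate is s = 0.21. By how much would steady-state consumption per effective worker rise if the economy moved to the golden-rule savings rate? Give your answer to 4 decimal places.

Δc ≈ 0.6207

The effective depreciation rate is n + g + δ = 0.01 + 0.02 + 0.06 = 0.09.
Current steady state (s = 0.21): k* = (0.21/0.09)^(1/0.53) ≈ 4.9465, y* = 4.9465^0.47 ≈ 2.1199, c* = (1−0.21)·2.1199 ≈ 1.6747.
Setting f'(k) = n+g+δ gives 0.47·k^(0.47−1) = 0.09, hence k_gold = (0.47/0.09)^(1/0.53) ≈ 22.6175.
y_gold = 22.6175^0.47 ≈ 4.3310, c_gold = y_gold − 0.09·k_gold ≈ 2.2954.
Gain: Δc = 2.2954 − 1.6747 ≈ 0.6207.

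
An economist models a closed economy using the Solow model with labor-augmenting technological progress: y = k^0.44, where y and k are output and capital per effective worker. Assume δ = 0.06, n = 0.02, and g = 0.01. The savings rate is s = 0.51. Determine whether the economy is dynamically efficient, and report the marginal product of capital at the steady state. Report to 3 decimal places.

Break-even investment rate: n + g + δ = 0.02 + 0.01 + 0.06 = 0.09.
Steady-state k*: s·k^0.44 = 0.09·k gives k* = (0.51/0.09)^(1/0.56) ≈ 22.1426.
MPK = 0.44·22.1426^(-0.56) ≈ 0.0776.
MPK < n+g+δ = 0.09, so the economy is dynamically inefficient (over-saving).

dynamically inefficient; MPK ≈ 0.078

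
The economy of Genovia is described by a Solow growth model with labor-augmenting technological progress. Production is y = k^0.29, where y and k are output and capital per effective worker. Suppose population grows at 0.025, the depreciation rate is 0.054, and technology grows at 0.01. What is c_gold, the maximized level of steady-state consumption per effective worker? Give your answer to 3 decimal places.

The effective depreciation rate is n + g + δ = 0.025 + 0.01 + 0.054 = 0.089.
Setting f'(k) = n+g+δ gives 0.29·k^(0.29−1) = 0.089, hence k_gold = (0.29/0.089)^(1/0.71) ≈ 5.2789.
y_gold = 5.2789^0.29 ≈ 1.6201.
c_gold = y_gold − (n+g+δ)·k_gold = 1.6201 − 0.089·5.2789 ≈ 1.1503.

c_gold ≈ 1.150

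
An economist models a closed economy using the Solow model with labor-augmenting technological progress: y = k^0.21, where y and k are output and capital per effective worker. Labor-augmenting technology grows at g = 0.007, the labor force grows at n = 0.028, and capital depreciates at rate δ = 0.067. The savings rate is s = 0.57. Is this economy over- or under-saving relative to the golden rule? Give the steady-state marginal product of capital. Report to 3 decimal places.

Break-even investment rate: n + g + δ = 0.028 + 0.007 + 0.067 = 0.102.
Steady-state k*: s·k^0.21 = 0.102·k gives k* = (0.57/0.102)^(1/0.79) ≈ 8.8291.
MPK = 0.21·8.8291^(-0.79) ≈ 0.0376.
MPK < n+g+δ = 0.102, so the economy is dynamically inefficient (over-saving).

over-saving; MPK ≈ 0.038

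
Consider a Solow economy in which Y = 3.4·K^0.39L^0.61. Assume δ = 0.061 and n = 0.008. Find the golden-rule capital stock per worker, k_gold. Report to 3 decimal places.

k_gold ≈ 127.179

The effective depreciation rate is n + δ = 0.008 + 0.061 = 0.069.
Maximizing c = f(k) − (n+δ)·k gives f'(k) = n+δ, i.e. 0.39·3.4·k^(0.39−1) = 0.069, so k_gold = (0.39·3.4/0.069)^(1/0.61) ≈ 127.1795.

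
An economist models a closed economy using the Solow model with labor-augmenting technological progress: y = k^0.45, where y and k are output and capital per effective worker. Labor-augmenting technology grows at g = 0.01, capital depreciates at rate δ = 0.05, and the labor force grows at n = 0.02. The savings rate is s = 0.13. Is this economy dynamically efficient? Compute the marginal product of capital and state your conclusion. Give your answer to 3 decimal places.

Break-even investment rate: n + g + δ = 0.02 + 0.01 + 0.05 = 0.08.
Steady-state k*: s·k^0.45 = 0.08·k gives k* = (0.13/0.08)^(1/0.55) ≈ 2.4175.
MPK = 0.45·2.4175^(-0.55) ≈ 0.2769.
MPK > n+g+δ = 0.08, so the economy is dynamically efficient (under-saving).

dynamically efficient; MPK ≈ 0.277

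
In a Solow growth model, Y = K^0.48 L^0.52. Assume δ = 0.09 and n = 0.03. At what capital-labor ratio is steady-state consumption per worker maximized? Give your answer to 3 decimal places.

Capital per worker breaks even when investment replaces (n + δ)·k; here n + δ = 0.12.
At the golden rule the marginal product of capital equals n+δ: 0.48·k^(0.48−1) = 0.12. Solving, k_gold = (0.48/0.12)^(1/0.52) ≈ 14.3816.

k_gold ≈ 14.382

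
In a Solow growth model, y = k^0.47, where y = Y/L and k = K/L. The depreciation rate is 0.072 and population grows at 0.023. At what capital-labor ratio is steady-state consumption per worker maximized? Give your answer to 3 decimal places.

The effective depreciation rate is n + δ = 0.023 + 0.072 = 0.095.
Golden rule sets MPK = n+δ: 0.47·k^(0.47−1) = 0.095, so k_gold = (0.47/0.095)^(1/0.53) ≈ 20.4240.

k_gold ≈ 20.424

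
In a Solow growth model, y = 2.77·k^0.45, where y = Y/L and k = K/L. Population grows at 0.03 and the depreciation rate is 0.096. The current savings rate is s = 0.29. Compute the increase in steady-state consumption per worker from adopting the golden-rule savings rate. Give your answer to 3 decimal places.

Δc ≈ 0.983

The effective depreciation rate is n + δ = 0.03 + 0.096 = 0.126.
Current steady state (s = 0.29): k* = (0.29·2.77/0.126)^(1/0.55) ≈ 29.0229, y* = 2.77·29.0229^0.45 ≈ 12.6099, c* = (1−0.29)·12.6099 ≈ 8.9531.
Maximizing c = f(k) − (n+δ)·k gives f'(k) = n+δ, i.e. 0.45·2.77·k^(0.45−1) = 0.126, so k_gold = (0.45·2.77/0.126)^(1/0.55) ≈ 64.5173.
y_gold = 2.77·64.5173^0.45 ≈ 18.0648, c_gold = y_gold − 0.126·k_gold ≈ 9.9357.
Gain: Δc = 9.9357 − 8.9531 ≈ 0.9826.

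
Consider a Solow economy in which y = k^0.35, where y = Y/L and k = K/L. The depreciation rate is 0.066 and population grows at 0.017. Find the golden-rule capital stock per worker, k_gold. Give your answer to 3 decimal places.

n + δ = 0.017 + 0.066 = 0.083.
Setting f'(k) = n+δ gives 0.35·k^(0.35−1) = 0.083, hence k_gold = (0.35/0.083)^(1/0.65) ≈ 9.1521.

k_gold ≈ 9.152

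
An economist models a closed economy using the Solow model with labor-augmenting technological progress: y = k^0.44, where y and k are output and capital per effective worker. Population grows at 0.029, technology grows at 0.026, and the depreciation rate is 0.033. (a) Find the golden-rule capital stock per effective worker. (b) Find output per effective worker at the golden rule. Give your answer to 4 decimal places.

(a) k_gold ≈ 17.7076; (b) y_gold ≈ 3.5415

Capital per effective worker breaks even when investment replaces (n + g + δ)·k; here n + g + δ = 0.088.
Maximizing c = f(k) − (n+g+δ)·k gives f'(k) = n+g+δ, i.e. 0.44·k^(0.44−1) = 0.088, so k_gold = (0.44/0.088)^(1/0.56) ≈ 17.7076.
y_gold = 17.7076^0.44 ≈ 3.5415.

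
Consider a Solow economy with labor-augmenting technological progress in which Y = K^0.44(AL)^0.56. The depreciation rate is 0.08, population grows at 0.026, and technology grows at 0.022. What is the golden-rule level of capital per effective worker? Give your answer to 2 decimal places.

n + g + δ = 0.026 + 0.022 + 0.08 = 0.128.
Maximizing c = f(k) − (n+g+δ)·k gives f'(k) = n+g+δ, i.e. 0.44·k^(0.44−1) = 0.128, so k_gold = (0.44/0.128)^(1/0.56) ≈ 9.0694.

k_gold ≈ 9.07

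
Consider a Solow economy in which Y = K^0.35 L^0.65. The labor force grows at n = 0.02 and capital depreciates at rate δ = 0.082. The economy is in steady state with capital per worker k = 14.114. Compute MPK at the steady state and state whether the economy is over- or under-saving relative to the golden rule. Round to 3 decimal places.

over-saving; MPK ≈ 0.063

n + δ = 0.02 + 0.082 = 0.102.
MPK = 0.35·k^(0.35−1) = 0.35·14.114^(-0.65) ≈ 0.0626.
MPK < 0.102, so the economy is dynamically inefficient (over-saving).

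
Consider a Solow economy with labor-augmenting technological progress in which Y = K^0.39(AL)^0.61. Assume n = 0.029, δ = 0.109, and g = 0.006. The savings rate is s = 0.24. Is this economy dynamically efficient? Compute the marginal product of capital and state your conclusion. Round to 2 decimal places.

dynamically efficient; MPK ≈ 0.23

Capital per effective worker breaks even when investment replaces (n + g + δ)·k; here n + g + δ = 0.144.
Steady-state k*: s·k^0.39 = 0.144·k gives k* = (0.24/0.144)^(1/0.61) ≈ 2.3104.
MPK = 0.39·2.3104^(-0.61) ≈ 0.2340.
MPK > n+g+δ = 0.144, so the economy is dynamically efficient (under-saving).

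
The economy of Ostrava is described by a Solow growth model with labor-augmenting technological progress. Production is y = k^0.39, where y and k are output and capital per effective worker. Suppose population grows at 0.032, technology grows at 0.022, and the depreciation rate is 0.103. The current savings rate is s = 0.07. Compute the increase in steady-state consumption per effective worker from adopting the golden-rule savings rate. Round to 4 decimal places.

The effective depreciation rate is n + g + δ = 0.032 + 0.022 + 0.103 = 0.157.
Current steady state (s = 0.07): k* = (0.07/0.157)^(1/0.61) ≈ 0.2660, y* = 0.2660^0.39 ≈ 0.5966, c* = (1−0.07)·0.5966 ≈ 0.5549.
Setting f'(k) = n+g+δ gives 0.39·k^(0.39−1) = 0.157, hence k_gold = (0.39/0.157)^(1/0.61) ≈ 4.4444.
y_gold = 4.4444^0.39 ≈ 1.7891, c_gold = y_gold − 0.157·k_gold ≈ 1.0914.
Gain: Δc = 1.0914 − 0.5549 ≈ 0.5365.

Δc ≈ 0.5365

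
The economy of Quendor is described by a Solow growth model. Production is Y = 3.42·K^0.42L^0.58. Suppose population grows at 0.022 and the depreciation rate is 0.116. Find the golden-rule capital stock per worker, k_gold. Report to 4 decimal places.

k_gold ≈ 56.7717

The effective depreciation rate is n + δ = 0.022 + 0.116 = 0.138.
Setting f'(k) = n+δ gives 0.42·3.42·k^(0.42−1) = 0.138, hence k_gold = (0.42·3.42/0.138)^(1/0.58) ≈ 56.7717.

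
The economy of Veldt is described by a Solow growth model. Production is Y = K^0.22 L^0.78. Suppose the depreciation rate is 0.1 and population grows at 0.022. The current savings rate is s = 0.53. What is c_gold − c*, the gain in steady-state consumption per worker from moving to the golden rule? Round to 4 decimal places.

Capital per worker breaks even when investment replaces (n + δ)·k; here n + δ = 0.122.
Current steady state (s = 0.53): k* = (0.53/0.122)^(1/0.78) ≈ 6.5742, y* = 6.5742^0.22 ≈ 1.5133, c* = (1−0.53)·1.5133 ≈ 0.7113.
At the golden rule the marginal product of capital equals n+δ: 0.22·k^(0.22−1) = 0.122. Solving, k_gold = (0.22/0.122)^(1/0.78) ≈ 2.1295.
y_gold = 2.1295^0.22 ≈ 1.1809, c_gold = y_gold − 0.122·k_gold ≈ 0.9211.
Gain: Δc = 0.9211 − 0.7113 ≈ 0.2099.

Δc ≈ 0.2099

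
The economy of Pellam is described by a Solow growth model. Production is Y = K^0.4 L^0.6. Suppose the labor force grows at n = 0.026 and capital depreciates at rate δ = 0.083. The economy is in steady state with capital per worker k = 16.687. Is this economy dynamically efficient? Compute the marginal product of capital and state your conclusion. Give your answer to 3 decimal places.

Break-even investment rate: n + δ = 0.026 + 0.083 = 0.109.
MPK = 0.4·k^(0.4−1) = 0.4·16.687^(-0.6) ≈ 0.0739.
MPK < 0.109, so the economy is dynamically inefficient (over-saving).

dynamically inefficient; MPK ≈ 0.074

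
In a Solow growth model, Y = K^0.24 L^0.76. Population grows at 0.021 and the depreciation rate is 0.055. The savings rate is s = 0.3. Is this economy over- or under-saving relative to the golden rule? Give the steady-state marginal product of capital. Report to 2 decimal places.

over-saving; MPK ≈ 0.06

n + δ = 0.021 + 0.055 = 0.076.
Steady-state k*: s·k^0.24 = 0.076·k gives k* = (0.3/0.076)^(1/0.76) ≈ 6.0900.
MPK = 0.24·6.0900^(-0.76) ≈ 0.0608.
MPK < n+δ = 0.076, so the economy is dynamically inefficient (over-saving).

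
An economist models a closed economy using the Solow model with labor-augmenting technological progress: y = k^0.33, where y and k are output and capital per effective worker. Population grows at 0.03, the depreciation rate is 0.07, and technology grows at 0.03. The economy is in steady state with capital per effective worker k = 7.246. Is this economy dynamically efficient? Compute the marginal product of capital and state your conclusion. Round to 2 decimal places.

dynamically inefficient; MPK ≈ 0.09

n + g + δ = 0.03 + 0.03 + 0.07 = 0.13.
MPK = 0.33·k^(0.33−1) = 0.33·7.246^(-0.67) ≈ 0.0875.
MPK < 0.13, so the economy is dynamically inefficient (over-saving).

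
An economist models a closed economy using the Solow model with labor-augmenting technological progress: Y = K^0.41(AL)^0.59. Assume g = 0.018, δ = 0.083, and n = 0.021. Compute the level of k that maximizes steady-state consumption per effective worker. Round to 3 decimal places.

k_gold ≈ 7.803

Break-even investment rate: n + g + δ = 0.021 + 0.018 + 0.083 = 0.122.
Golden rule sets MPK = n+g+δ: 0.41·k^(0.41−1) = 0.122, so k_gold = (0.41/0.122)^(1/0.59) ≈ 7.8027.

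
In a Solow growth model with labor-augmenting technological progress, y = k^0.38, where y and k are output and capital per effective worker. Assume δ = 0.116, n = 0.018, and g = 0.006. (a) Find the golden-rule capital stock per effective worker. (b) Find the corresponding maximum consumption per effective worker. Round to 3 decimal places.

(a) k_gold ≈ 5.005; (b) c_gold ≈ 1.143

Capital per effective worker breaks even when investment replaces (n + g + δ)·k; here n + g + δ = 0.14.
Golden rule sets MPK = n+g+δ: 0.38·k^(0.38−1) = 0.14, so k_gold = (0.38/0.14)^(1/0.62) ≈ 5.0055.
y_gold = 5.0055^0.38 ≈ 1.8441; c_gold = y_gold − 0.14·k_gold ≈ 1.1434.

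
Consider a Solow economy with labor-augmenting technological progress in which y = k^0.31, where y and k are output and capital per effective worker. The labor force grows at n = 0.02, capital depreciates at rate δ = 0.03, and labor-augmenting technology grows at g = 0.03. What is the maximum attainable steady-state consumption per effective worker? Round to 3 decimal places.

c_gold ≈ 1.268

The effective depreciation rate is n + g + δ = 0.02 + 0.03 + 0.03 = 0.08.
At the golden rule the marginal product of capital equals n+g+δ: 0.31·k^(0.31−1) = 0.08. Solving, k_gold = (0.31/0.08)^(1/0.69) ≈ 7.1214.
y_gold = 7.1214^0.31 ≈ 1.8378.
c_gold = y_gold − (n+g+δ)·k_gold = 1.8378 − 0.08·7.1214 ≈ 1.2681.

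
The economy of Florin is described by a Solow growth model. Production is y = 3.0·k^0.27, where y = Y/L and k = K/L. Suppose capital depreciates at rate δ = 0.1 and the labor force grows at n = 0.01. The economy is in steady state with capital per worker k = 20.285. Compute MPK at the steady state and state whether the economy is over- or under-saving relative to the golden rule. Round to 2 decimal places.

Capital per worker breaks even when investment replaces (n + δ)·k; here n + δ = 0.11.
MPK = 0.27·3.0·k^(0.27−1) = 0.27·3.0·20.285^(-0.73) ≈ 0.0900.
MPK < 0.11, so the economy is dynamically inefficient (over-saving).

over-saving; MPK ≈ 0.09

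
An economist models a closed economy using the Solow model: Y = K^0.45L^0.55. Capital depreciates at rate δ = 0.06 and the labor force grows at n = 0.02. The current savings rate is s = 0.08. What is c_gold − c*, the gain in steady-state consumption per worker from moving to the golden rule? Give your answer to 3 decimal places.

The effective depreciation rate is n + δ = 0.02 + 0.06 = 0.08.
Current steady state (s = 0.08): k* = (0.08/0.08)^(1/0.55) ≈ 1.0000, y* = 1.0000^0.45 ≈ 1.0000, c* = (1−0.08)·1.0000 ≈ 0.9200.
Golden rule sets MPK = n+δ: 0.45·k^(0.45−1) = 0.08, so k_gold = (0.45/0.08)^(1/0.55) ≈ 23.1132.
y_gold = 23.1132^0.45 ≈ 4.1090, c_gold = y_gold − 0.08·k_gold ≈ 2.2600.
Gain: Δc = 2.2600 − 0.9200 ≈ 1.3400.

Δc ≈ 1.340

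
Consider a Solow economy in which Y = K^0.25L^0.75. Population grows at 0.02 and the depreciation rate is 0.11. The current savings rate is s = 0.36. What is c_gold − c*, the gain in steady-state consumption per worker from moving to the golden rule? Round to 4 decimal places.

Capital per worker breaks even when investment replaces (n + δ)·k; here n + δ = 0.13.
Current steady state (s = 0.36): k* = (0.36/0.13)^(1/0.75) ≈ 3.8888, y* = 3.8888^0.25 ≈ 1.4043, c* = (1−0.36)·1.4043 ≈ 0.8987.
Golden rule sets MPK = n+δ: 0.25·k^(0.25−1) = 0.13, so k_gold = (0.25/0.13)^(1/0.75) ≈ 2.3915.
y_gold = 2.3915^0.25 ≈ 1.2436, c_gold = y_gold − 0.13·k_gold ≈ 0.9327.
Gain: Δc = 0.9327 − 0.8987 ≈ 0.0339.

Δc ≈ 0.0339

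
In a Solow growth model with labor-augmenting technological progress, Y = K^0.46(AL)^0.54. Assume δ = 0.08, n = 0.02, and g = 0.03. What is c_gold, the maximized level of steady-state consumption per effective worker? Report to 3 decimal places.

The effective depreciation rate is n + g + δ = 0.02 + 0.03 + 0.08 = 0.13.
Maximizing c = f(k) − (n+g+δ)·k gives f'(k) = n+g+δ, i.e. 0.46·k^(0.46−1) = 0.13, so k_gold = (0.46/0.13)^(1/0.54) ≈ 10.3830.
y_gold = 10.3830^0.46 ≈ 2.9343.
c_gold = y_gold − (n+g+δ)·k_gold = 2.9343 − 0.13·10.3830 ≈ 1.5845.

c_gold ≈ 1.585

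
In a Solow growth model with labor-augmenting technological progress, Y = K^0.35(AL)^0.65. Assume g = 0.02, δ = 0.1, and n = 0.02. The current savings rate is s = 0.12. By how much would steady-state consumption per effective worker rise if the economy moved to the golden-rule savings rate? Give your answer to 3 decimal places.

Δc ≈ 0.255

The effective depreciation rate is n + g + δ = 0.02 + 0.02 + 0.1 = 0.14.
Current steady state (s = 0.12): k* = (0.12/0.14)^(1/0.65) ≈ 0.7889, y* = 0.7889^0.35 ≈ 0.9203, c* = (1−0.12)·0.9203 ≈ 0.8099.
Maximizing c = f(k) − (n+g+δ)·k gives f'(k) = n+g+δ, i.e. 0.35·k^(0.35−1) = 0.14, so k_gold = (0.35/0.14)^(1/0.65) ≈ 4.0946.
y_gold = 4.0946^0.35 ≈ 1.6379, c_gold = y_gold − 0.14·k_gold ≈ 1.0646.
Gain: Δc = 1.0646 − 0.8099 ≈ 0.2547.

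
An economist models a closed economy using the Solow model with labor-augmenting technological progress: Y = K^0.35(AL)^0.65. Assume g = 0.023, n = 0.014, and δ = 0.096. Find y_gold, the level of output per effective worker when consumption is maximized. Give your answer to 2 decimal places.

y_gold ≈ 1.68

Break-even investment rate: n + g + δ = 0.014 + 0.023 + 0.096 = 0.133.
At the golden rule the marginal product of capital equals n+g+δ: 0.35·k^(0.35−1) = 0.133. Solving, k_gold = (0.35/0.133)^(1/0.65) ≈ 4.4308.
Output: y_gold = k_gold^0.35 = 4.4308^0.35 ≈ 1.6837.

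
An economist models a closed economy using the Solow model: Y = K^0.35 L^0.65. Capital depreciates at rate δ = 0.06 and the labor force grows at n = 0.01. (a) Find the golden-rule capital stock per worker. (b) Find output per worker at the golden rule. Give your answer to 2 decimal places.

Capital per worker breaks even when investment replaces (n + δ)·k; here n + δ = 0.07.
At the golden rule the marginal product of capital equals n+δ: 0.35·k^(0.35−1) = 0.07. Solving, k_gold = (0.35/0.07)^(1/0.65) ≈ 11.8943.
y_gold = 11.8943^0.35 ≈ 2.3789.

(a) k_gold ≈ 11.89; (b) y_gold ≈ 2.38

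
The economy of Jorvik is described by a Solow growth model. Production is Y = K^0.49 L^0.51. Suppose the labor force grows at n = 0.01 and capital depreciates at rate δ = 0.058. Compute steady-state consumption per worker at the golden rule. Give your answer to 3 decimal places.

The effective depreciation rate is n + δ = 0.01 + 0.058 = 0.068.
Setting f'(k) = n+δ gives 0.49·k^(0.49−1) = 0.068, hence k_gold = (0.49/0.068)^(1/0.51) ≈ 48.0551.
y_gold = 48.0551^0.49 ≈ 6.6689.
c_gold = y_gold − (n+δ)·k_gold = 6.6689 − 0.068·48.0551 ≈ 3.4011.

c_gold ≈ 3.401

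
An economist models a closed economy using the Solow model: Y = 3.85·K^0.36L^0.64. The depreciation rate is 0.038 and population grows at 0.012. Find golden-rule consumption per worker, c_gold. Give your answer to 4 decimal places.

c_gold ≈ 15.9666

The effective depreciation rate is n + δ = 0.012 + 0.038 = 0.05.
Maximizing c = f(k) − (n+δ)·k gives f'(k) = n+δ, i.e. 0.36·3.85·k^(0.36−1) = 0.05, so k_gold = (0.36·3.85/0.05)^(1/0.64) ≈ 179.6240.
y_gold = 3.85·179.6240^0.36 ≈ 24.9478.
c_gold = y_gold − (n+δ)·k_gold = 24.9478 − 0.05·179.6240 ≈ 15.9666.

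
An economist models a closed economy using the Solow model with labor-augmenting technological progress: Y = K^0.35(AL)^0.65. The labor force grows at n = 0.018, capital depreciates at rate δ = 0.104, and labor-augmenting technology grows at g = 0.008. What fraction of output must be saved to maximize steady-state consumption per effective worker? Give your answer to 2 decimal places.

s_gold = 0.35

Break-even investment rate: n + g + δ = 0.018 + 0.008 + 0.104 = 0.13.
At the golden rule MPK = n+g+δ, and in any Cobb-Douglas steady state s = (n+g+δ)·k/y = MPK·k/y = capital's share 0.35.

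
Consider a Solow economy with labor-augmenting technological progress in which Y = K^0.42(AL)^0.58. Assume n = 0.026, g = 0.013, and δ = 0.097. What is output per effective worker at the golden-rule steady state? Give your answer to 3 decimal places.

The effective depreciation rate is n + g + δ = 0.026 + 0.013 + 0.097 = 0.136.
At the golden rule the marginal product of capital equals n+g+δ: 0.42·k^(0.42−1) = 0.136. Solving, k_gold = (0.42/0.136)^(1/0.58) ≈ 6.9876.
Output: y_gold = k_gold^0.42 = 6.9876^0.42 ≈ 2.2627.

y_gold ≈ 2.263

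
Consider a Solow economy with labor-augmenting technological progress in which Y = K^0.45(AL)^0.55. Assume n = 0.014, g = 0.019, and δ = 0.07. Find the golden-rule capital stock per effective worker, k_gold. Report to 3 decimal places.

Capital per effective worker breaks even when investment replaces (n + g + δ)·k; here n + g + δ = 0.103.
Maximizing c = f(k) − (n+g+δ)·k gives f'(k) = n+g+δ, i.e. 0.45·k^(0.45−1) = 0.103, so k_gold = (0.45/0.103)^(1/0.55) ≈ 14.5989.

k_gold ≈ 14.599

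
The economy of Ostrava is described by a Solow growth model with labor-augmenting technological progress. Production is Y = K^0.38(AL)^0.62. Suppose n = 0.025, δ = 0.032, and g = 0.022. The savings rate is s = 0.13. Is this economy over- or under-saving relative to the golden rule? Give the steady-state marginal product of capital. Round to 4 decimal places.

under-saving; MPK ≈ 0.2309

Break-even investment rate: n + g + δ = 0.025 + 0.022 + 0.032 = 0.079.
Steady-state k*: s·k^0.38 = 0.079·k gives k* = (0.13/0.079)^(1/0.62) ≈ 2.2330.
MPK = 0.38·2.2330^(-0.62) ≈ 0.2309.
MPK > n+g+δ = 0.079, so the economy is dynamically efficient (under-saving).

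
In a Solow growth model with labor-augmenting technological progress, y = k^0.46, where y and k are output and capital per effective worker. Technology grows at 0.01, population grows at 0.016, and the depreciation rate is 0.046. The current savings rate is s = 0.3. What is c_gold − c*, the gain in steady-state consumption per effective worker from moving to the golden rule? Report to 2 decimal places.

Break-even investment rate: n + g + δ = 0.016 + 0.01 + 0.046 = 0.072.
Current steady state (s = 0.3): k* = (0.3/0.072)^(1/0.54) ≈ 14.0526, y* = 14.0526^0.46 ≈ 3.3726, c* = (1−0.3)·3.3726 ≈ 2.3608.
At the golden rule the marginal product of capital equals n+g+δ: 0.46·k^(0.46−1) = 0.072. Solving, k_gold = (0.46/0.072)^(1/0.54) ≈ 31.0119.
y_gold = 31.0119^0.46 ≈ 4.8540, c_gold = y_gold − 0.072·k_gold ≈ 2.6212.
Gain: Δc = 2.6212 − 2.3608 ≈ 0.2603.

Δc ≈ 0.26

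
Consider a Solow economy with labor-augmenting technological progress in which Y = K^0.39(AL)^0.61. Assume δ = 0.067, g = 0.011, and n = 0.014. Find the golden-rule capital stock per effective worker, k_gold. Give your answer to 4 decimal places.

k_gold ≈ 10.6739

Break-even investment rate: n + g + δ = 0.014 + 0.011 + 0.067 = 0.092.
Maximizing c = f(k) − (n+g+δ)·k gives f'(k) = n+g+δ, i.e. 0.39·k^(0.39−1) = 0.092, so k_gold = (0.39/0.092)^(1/0.61) ≈ 10.6739.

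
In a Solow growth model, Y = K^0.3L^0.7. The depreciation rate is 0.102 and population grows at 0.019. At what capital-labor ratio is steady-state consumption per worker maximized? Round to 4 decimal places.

k_gold ≈ 3.6588

The effective depreciation rate is n + δ = 0.019 + 0.102 = 0.121.
Golden rule sets MPK = n+δ: 0.3·k^(0.3−1) = 0.121, so k_gold = (0.3/0.121)^(1/0.7) ≈ 3.6588.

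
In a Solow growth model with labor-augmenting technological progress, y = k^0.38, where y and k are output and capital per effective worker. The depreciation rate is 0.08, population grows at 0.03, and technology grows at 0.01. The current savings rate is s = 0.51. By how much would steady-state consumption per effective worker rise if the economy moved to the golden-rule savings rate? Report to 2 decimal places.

Break-even investment rate: n + g + δ = 0.03 + 0.01 + 0.08 = 0.12.
Current steady state (s = 0.51): k* = (0.51/0.12)^(1/0.62) ≈ 10.3165, y* = 10.3165^0.38 ≈ 2.4274, c* = (1−0.51)·2.4274 ≈ 1.1894.
Setting f'(k) = n+g+δ gives 0.38·k^(0.38−1) = 0.12, hence k_gold = (0.38/0.12)^(1/0.62) ≈ 6.4183.
y_gold = 6.4183^0.38 ≈ 2.0268, c_gold = y_gold − 0.12·k_gold ≈ 1.2566.
Gain: Δc = 1.2566 − 1.1894 ≈ 0.0672.

Δc ≈ 0.07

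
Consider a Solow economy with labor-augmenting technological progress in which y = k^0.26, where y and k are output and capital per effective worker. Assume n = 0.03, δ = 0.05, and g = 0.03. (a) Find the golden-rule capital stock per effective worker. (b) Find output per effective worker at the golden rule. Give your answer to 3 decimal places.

(a) k_gold ≈ 3.198; (b) y_gold ≈ 1.353

n + g + δ = 0.03 + 0.03 + 0.05 = 0.11.
At the golden rule the marginal product of capital equals n+g+δ: 0.26·k^(0.26−1) = 0.11. Solving, k_gold = (0.26/0.11)^(1/0.74) ≈ 3.1977.
y_gold = 3.1977^0.26 ≈ 1.3529.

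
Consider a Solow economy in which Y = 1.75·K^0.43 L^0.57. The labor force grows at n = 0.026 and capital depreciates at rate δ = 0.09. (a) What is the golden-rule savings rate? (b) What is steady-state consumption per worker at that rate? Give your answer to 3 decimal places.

(a) s_gold = 0.430; (b) c_gold ≈ 4.088

The effective depreciation rate is n + δ = 0.026 + 0.09 = 0.116.
For Cobb-Douglas, s_gold equals capital's share: s_gold = 0.43.
Maximizing c = f(k) − (n+δ)·k gives f'(k) = n+δ, i.e. 0.43·1.75·k^(0.43−1) = 0.116, so k_gold = (0.43·1.75/0.116)^(1/0.57) ≈ 26.5856.
y_gold = 1.75·26.5856^0.43 ≈ 7.1719; c_gold = (1−0.43)·y_gold ≈ 4.0880.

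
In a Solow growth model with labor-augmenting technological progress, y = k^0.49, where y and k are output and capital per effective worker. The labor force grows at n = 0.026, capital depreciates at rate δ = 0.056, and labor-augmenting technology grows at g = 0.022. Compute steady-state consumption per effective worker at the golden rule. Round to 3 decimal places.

c_gold ≈ 2.261

n + g + δ = 0.026 + 0.022 + 0.056 = 0.104.
At the golden rule the marginal product of capital equals n+g+δ: 0.49·k^(0.49−1) = 0.104. Solving, k_gold = (0.49/0.104)^(1/0.51) ≈ 20.8894.
y_gold = 20.8894^0.49 ≈ 4.4337.
c_gold = y_gold − (n+g+δ)·k_gold = 4.4337 − 0.104·20.8894 ≈ 2.2612.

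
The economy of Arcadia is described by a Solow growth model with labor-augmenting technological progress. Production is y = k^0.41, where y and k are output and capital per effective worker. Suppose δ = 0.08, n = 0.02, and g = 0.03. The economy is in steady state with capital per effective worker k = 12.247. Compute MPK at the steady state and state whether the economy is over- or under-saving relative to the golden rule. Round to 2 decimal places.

over-saving; MPK ≈ 0.09

The effective depreciation rate is n + g + δ = 0.02 + 0.03 + 0.08 = 0.13.
MPK = 0.41·k^(0.41−1) = 0.41·12.247^(-0.59) ≈ 0.0935.
MPK < 0.13, so the economy is dynamically inefficient (over-saving).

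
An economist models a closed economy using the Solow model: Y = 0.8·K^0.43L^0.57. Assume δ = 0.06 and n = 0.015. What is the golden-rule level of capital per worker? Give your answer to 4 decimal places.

k_gold ≈ 14.4718

n + δ = 0.015 + 0.06 = 0.075.
At the golden rule the marginal product of capital equals n+δ: 0.43·0.8·k^(0.43−1) = 0.075. Solving, k_gold = (0.43·0.8/0.075)^(1/0.57) ≈ 14.4718.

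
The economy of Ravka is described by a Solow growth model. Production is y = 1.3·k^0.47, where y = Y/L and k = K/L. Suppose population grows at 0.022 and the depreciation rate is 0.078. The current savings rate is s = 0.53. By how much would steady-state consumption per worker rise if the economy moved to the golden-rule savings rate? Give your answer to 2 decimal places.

The effective depreciation rate is n + δ = 0.022 + 0.078 = 0.1.
Current steady state (s = 0.53): k* = (0.53·1.3/0.1)^(1/0.53) ≈ 38.1545, y* = 1.3·38.1545^0.47 ≈ 7.1990, c* = (1−0.53)·7.1990 ≈ 3.3835.
Setting f'(k) = n+δ gives 0.47·1.3·k^(0.47−1) = 0.1, hence k_gold = (0.47·1.3/0.1)^(1/0.53) ≈ 30.4156.
y_gold = 1.3·30.4156^0.47 ≈ 6.4714, c_gold = y_gold − 0.1·k_gold ≈ 3.4298.
Gain: Δc = 3.4298 − 3.3835 ≈ 0.0463.

Δc ≈ 0.05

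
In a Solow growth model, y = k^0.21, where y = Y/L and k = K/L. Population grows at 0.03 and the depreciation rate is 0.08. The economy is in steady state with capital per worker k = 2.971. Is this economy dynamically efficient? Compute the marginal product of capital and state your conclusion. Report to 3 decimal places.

dynamically inefficient; MPK ≈ 0.089

Break-even investment rate: n + δ = 0.03 + 0.08 = 0.11.
MPK = 0.21·k^(0.21−1) = 0.21·2.971^(-0.79) ≈ 0.0888.
MPK < 0.11, so the economy is dynamically inefficient (over-saving).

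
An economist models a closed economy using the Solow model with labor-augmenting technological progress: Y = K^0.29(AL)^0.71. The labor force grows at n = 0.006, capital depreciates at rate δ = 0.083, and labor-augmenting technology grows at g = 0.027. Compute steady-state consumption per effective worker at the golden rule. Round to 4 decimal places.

c_gold ≈ 1.0323

n + g + δ = 0.006 + 0.027 + 0.083 = 0.116.
Setting f'(k) = n+g+δ gives 0.29·k^(0.29−1) = 0.116, hence k_gold = (0.29/0.116)^(1/0.71) ≈ 3.6348.
y_gold = 3.6348^0.29 ≈ 1.4539.
c_gold = y_gold − (n+g+δ)·k_gold = 1.4539 − 0.116·3.6348 ≈ 1.0323.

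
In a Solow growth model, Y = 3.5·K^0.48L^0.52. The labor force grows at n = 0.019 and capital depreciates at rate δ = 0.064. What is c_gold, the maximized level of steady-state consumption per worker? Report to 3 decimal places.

Capital per worker breaks even when investment replaces (n + δ)·k; here n + δ = 0.083.
Setting f'(k) = n+δ gives 0.48·3.5·k^(0.48−1) = 0.083, hence k_gold = (0.48·3.5/0.083)^(1/0.52) ≈ 325.0746.
y_gold = 3.5·325.0746^0.48 ≈ 56.2108.
c_gold = y_gold − (n+δ)·k_gold = 56.2108 − 0.083·325.0746 ≈ 29.2296.

c_gold ≈ 29.230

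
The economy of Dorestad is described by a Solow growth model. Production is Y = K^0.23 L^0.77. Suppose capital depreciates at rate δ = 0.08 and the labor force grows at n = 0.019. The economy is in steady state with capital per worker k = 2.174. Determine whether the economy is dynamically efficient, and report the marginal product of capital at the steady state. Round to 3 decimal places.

dynamically efficient; MPK ≈ 0.126

Break-even investment rate: n + δ = 0.019 + 0.08 = 0.099.
MPK = 0.23·k^(0.23−1) = 0.23·2.174^(-0.77) ≈ 0.1265.
MPK > 0.099, so the economy is dynamically efficient (under-saving).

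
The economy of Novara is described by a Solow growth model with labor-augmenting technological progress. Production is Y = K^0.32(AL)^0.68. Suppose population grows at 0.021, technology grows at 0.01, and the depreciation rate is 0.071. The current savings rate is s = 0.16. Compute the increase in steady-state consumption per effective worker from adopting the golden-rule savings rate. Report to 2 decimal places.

Break-even investment rate: n + g + δ = 0.021 + 0.01 + 0.071 = 0.102.
Current steady state (s = 0.16): k* = (0.16/0.102)^(1/0.68) ≈ 1.9388, y* = 1.9388^0.32 ≈ 1.2360, c* = (1−0.16)·1.2360 ≈ 1.0382.
Setting f'(k) = n+g+δ gives 0.32·k^(0.32−1) = 0.102, hence k_gold = (0.32/0.102)^(1/0.68) ≈ 5.3730.
y_gold = 5.3730^0.32 ≈ 1.7127, c_gold = y_gold − 0.102·k_gold ≈ 1.1646.
Gain: Δc = 1.1646 − 1.0382 ≈ 0.1264.

Δc ≈ 0.13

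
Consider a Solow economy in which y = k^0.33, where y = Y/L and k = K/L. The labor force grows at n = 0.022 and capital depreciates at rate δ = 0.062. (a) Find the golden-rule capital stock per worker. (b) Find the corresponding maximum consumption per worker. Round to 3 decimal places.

Break-even investment rate: n + δ = 0.022 + 0.062 = 0.084.
Golden rule sets MPK = n+δ: 0.33·k^(0.33−1) = 0.084, so k_gold = (0.33/0.084)^(1/0.67) ≈ 7.7076.
y_gold = 7.7076^0.33 ≈ 1.9619; c_gold = y_gold − 0.084·k_gold ≈ 1.3145.

(a) k_gold ≈ 7.708; (b) c_gold ≈ 1.314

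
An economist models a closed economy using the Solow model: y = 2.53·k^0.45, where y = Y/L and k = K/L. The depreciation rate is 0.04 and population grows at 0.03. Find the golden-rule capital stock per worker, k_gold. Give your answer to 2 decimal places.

Break-even investment rate: n + δ = 0.03 + 0.04 = 0.07.
At the golden rule the marginal product of capital equals n+δ: 0.45·2.53·k^(0.45−1) = 0.07. Solving, k_gold = (0.45·2.53/0.07)^(1/0.55) ≈ 159.3109.

k_gold ≈ 159.31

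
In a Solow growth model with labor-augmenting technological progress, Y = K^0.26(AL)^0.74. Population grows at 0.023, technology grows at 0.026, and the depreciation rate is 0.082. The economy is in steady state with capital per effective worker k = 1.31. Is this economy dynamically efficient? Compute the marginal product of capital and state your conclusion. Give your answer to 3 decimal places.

dynamically efficient; MPK ≈ 0.213

The effective depreciation rate is n + g + δ = 0.023 + 0.026 + 0.082 = 0.131.
MPK = 0.26·k^(0.26−1) = 0.26·1.31^(-0.74) ≈ 0.2129.
MPK > 0.131, so the economy is dynamically efficient (under-saving).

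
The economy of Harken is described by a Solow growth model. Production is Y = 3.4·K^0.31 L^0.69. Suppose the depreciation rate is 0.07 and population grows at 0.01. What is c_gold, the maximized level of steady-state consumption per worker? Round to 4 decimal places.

Capital per worker breaks even when investment replaces (n + δ)·k; here n + δ = 0.08.
Setting f'(k) = n+δ gives 0.31·3.4·k^(0.31−1) = 0.08, hence k_gold = (0.31·3.4/0.08)^(1/0.69) ≈ 41.9592.
y_gold = 3.4·41.9592^0.31 ≈ 10.8282.
c_gold = y_gold − (n+δ)·k_gold = 10.8282 − 0.08·41.9592 ≈ 7.4714.

c_gold ≈ 7.4714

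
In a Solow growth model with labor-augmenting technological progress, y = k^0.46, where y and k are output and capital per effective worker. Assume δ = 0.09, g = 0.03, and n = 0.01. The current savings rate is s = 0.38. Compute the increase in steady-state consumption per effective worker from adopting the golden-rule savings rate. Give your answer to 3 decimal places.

Δc ≈ 0.039

n + g + δ = 0.01 + 0.03 + 0.09 = 0.13.
Current steady state (s = 0.38): k* = (0.38/0.13)^(1/0.54) ≈ 7.2890, y* = 7.2890^0.46 ≈ 2.4936, c* = (1−0.38)·2.4936 ≈ 1.5460.
Setting f'(k) = n+g+δ gives 0.46·k^(0.46−1) = 0.13, hence k_gold = (0.46/0.13)^(1/0.54) ≈ 10.3830.
y_gold = 10.3830^0.46 ≈ 2.9343, c_gold = y_gold − 0.13·k_gold ≈ 1.5845.
Gain: Δc = 1.5845 − 1.5460 ≈ 0.0385.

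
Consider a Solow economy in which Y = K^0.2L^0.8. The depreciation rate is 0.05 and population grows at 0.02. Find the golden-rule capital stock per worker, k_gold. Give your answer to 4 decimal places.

Capital per worker breaks even when investment replaces (n + δ)·k; here n + δ = 0.07.
Maximizing c = f(k) − (n+δ)·k gives f'(k) = n+δ, i.e. 0.2·k^(0.2−1) = 0.07, so k_gold = (0.2/0.07)^(1/0.8) ≈ 3.7146.

k_gold ≈ 3.7146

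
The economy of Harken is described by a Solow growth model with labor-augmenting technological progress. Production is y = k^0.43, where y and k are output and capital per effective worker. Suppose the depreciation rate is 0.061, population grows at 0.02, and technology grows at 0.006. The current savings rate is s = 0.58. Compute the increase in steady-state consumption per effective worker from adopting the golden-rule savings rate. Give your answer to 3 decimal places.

Δc ≈ 0.146

n + g + δ = 0.02 + 0.006 + 0.061 = 0.087.
Current steady state (s = 0.58): k* = (0.58/0.087)^(1/0.57) ≈ 27.8903, y* = 27.8903^0.43 ≈ 4.1836, c* = (1−0.58)·4.1836 ≈ 1.7571.
Setting f'(k) = n+g+δ gives 0.43·k^(0.43−1) = 0.087, hence k_gold = (0.43/0.087)^(1/0.57) ≈ 16.4989.
y_gold = 16.4989^0.43 ≈ 3.3381, c_gold = y_gold − 0.087·k_gold ≈ 1.9027.
Gain: Δc = 1.9027 − 1.7571 ≈ 0.1457.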